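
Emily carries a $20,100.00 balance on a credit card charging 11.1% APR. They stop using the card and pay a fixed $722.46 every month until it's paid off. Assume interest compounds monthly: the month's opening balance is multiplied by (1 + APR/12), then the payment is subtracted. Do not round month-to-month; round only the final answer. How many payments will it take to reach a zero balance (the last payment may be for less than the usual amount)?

Monthly rate r = 11.1%/12 = 0.925% = 0.00925.
Recurrence: B ← B·(1+r) − $722.46.
Month 1: interest $185.92; balance after payment $19,563.47.
Month 2: interest $180.96; balance after payment $19,021.97.
Closed form: n = −ln(1 − rB₀/P)/ln(1+r) = −ln(0.74265)/ln(1.00925) ≈ 32.314, so the balance reaches zero during payment 33.

33 payments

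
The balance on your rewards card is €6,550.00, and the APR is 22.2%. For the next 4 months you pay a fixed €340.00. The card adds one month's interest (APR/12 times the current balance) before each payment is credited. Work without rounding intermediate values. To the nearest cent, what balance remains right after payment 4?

€5,650.11

Monthly rate r = 22.2%/12 = 1.85% = 0.0185.
Each month: B ← B·(1+r) − €340.00.
Month 1: interest €121.17; balance after payment €6,331.18.
Month 2: interest €117.13; balance after payment €6,108.30.
Month 3: interest €113.00; balance after payment €5,881.31.
Month 4: interest €108.80; balance after payment €5,650.11.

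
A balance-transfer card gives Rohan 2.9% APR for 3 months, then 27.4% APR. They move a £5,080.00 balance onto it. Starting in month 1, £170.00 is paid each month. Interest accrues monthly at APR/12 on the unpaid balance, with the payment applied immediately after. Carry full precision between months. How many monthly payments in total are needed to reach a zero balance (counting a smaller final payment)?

46 payments

Promo months 1–3 at r₀ = 2.9%/12 = 0.00241667; months 4+ at r₁ = 27.4%/12 = 0.0228333.
After month 3: iterate B ← B·(1+r₀) − £170.00 for 3 months → £4,605.69.
Then at r₁ with £170.00/mo: n₂ = −ln(1 − r₁·B/P)/ln(1+r₁) ≈ 42.70 → 43 more payments.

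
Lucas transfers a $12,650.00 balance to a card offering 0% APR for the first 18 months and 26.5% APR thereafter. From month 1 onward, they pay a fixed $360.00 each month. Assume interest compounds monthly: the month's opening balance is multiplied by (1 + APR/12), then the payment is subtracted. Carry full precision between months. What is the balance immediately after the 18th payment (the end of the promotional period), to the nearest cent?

$6,170.00

Promo months 1–18 at r₀ = 0%/12 = 0; months 19+ at r₁ = 26.5%/12 = 0.0220833.
After month 18 (no interest yet): B = $12,650.00 − 18·$360.00 = $6,170.00.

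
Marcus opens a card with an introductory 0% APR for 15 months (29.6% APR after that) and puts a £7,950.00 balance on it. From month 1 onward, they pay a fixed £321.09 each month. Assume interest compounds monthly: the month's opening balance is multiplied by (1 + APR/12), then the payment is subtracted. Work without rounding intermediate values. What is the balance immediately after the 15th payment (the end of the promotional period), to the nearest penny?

Promo months 1–15 at r₀ = 0%/12 = 0; months 16+ at r₁ = 29.6%/12 = 0.0246667.
After month 15 (no interest yet): B = £7,950.00 − 15·£321.09 = £3,133.65.

£3,133.65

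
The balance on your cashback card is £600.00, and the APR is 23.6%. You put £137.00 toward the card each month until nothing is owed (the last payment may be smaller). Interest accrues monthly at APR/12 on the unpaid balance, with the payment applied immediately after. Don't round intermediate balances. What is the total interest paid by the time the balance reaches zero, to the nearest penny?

Monthly rate r = 23.6%/12 = 1.96667% = 0.0196667.
Payoff takes n = ⌈−ln(1 − rB₀/P)/ln(1+r)⌉ = ⌈4.625⌉ = 5 payments; the last is £85.89.
Total paid = 4·£137.00 + £85.89 = £633.89.
Total interest = total paid − principal = £633.89 − £600.00 = £33.89.

£33.89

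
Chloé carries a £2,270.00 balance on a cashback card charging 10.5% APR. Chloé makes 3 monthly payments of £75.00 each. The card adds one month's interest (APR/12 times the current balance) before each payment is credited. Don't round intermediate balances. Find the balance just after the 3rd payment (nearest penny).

Monthly rate r = 10.5%/12 = 0.875% = 0.00875.
Each month: B ← B·(1+r) − £75.00.
Month 1: interest £19.86; balance after payment £2,214.86.
Month 2: interest £19.38; balance after payment £2,159.24.
Month 3: interest £18.89; balance after payment £2,103.14.

£2,103.14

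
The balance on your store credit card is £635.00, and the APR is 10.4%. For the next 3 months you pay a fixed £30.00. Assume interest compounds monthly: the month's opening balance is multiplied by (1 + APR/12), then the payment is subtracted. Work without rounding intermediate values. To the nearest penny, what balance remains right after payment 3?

£560.87

Monthly rate r = 10.4%/12 = 0.866667% = 0.00866667.
Each month: B ← B·(1+r) − £30.00.
Month 1: interest £5.50; balance after payment £610.50.
Month 2: interest £5.29; balance after payment £585.79.
Month 3: interest £5.08; balance after payment £560.87.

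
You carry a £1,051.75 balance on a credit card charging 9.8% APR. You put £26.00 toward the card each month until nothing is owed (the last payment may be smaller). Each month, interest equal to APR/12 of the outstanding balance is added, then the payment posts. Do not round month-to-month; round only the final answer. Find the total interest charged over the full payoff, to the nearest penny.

£230.17

Monthly rate r = 9.8%/12 = 0.816667% = 0.00816667.
Payoff takes n = ⌈−ln(1 − rB₀/P)/ln(1+r)⌉ = ⌈49.304⌉ = 50 payments; the last is £7.92.
Total paid = 49·£26.00 + £7.92 = £1,281.92.
Total interest = total paid − principal = £1,281.92 − £1,051.75 = £230.17.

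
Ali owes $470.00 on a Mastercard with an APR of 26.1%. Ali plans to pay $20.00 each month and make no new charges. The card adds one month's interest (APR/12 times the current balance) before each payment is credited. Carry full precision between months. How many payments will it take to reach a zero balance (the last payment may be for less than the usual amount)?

34 months

Monthly rate r = 26.1%/12 = 2.175% = 0.02175.
Recurrence: B ← B·(1+r) − $20.00.
Month 1: interest $10.22; balance after payment $460.22.
Month 2: interest $10.01; balance after payment $450.23.
Closed form: n = −ln(1 − rB₀/P)/ln(1+r) = −ln(0.48887)/ln(1.02175) ≈ 33.260, so the balance reaches zero during payment 34.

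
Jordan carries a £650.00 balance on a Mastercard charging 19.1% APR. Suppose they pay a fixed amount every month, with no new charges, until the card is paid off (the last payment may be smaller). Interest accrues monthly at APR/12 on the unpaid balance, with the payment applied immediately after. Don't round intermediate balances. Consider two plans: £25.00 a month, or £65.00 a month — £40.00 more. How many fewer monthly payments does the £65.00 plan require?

Monthly rate r = 19.1%/12 = 1.59167% = 0.0159167.
At £25.00/mo: n = ⌈−ln(1 − rB₀/P)/ln(1+r)⌉ = 34 payments (last £20.67); total interest = total paid − £650.00 = £195.67.
At £65.00/mo: 11 payments (last £63.60); total interest £63.60.
Payments saved = 34 − 11 = 23.

23 fewer payments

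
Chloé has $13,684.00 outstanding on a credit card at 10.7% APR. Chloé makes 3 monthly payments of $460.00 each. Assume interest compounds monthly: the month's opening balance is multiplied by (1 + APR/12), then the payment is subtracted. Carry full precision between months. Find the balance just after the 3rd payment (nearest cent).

Monthly rate r = 10.7%/12 = 0.891667% = 0.00891667.
Each month: B ← B·(1+r) − $460.00.
Month 1: interest $122.02; balance after payment $13,346.02.
Month 2: interest $119.00; balance after payment $13,005.02.
Month 3: interest $115.96; balance after payment $12,660.98.

$12,660.98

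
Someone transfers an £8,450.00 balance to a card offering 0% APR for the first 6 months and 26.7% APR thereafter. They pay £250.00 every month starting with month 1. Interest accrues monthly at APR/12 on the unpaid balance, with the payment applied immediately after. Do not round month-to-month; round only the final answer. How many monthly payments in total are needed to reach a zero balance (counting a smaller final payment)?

Promo months 1–6 at r₀ = 0%/12 = 0; months 7+ at r₁ = 26.7%/12 = 0.02225.
After month 6 (no interest yet): B = £8,450.00 − 6·£250.00 = £6,950.00.
Then at r₁ with £250.00/mo: n₂ = −ln(1 − r₁·B/P)/ln(1+r₁) ≈ 43.80 → 44 more payments.

50 payments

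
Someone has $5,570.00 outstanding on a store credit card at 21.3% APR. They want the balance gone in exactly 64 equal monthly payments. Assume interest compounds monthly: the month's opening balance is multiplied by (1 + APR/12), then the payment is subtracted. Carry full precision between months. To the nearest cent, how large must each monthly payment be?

Monthly rate r = 21.3%/12 = 1.775% = 0.01775.
Level-payment amortization: P = B₀·r / (1 − (1+r)^(−n)) = 5570.00·0.01775 / (1 − 1.01775^(−64)).
Denominator 1 − (1+r)^(−64) = 0.675683613.
P = 98.8675 / 0.675683613 ≈ 146.32.

$146.32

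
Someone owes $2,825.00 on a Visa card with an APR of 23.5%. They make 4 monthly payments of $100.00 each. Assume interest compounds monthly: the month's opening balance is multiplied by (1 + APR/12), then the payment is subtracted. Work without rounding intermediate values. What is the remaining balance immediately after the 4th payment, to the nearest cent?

$2,640.97

Monthly rate r = 23.5%/12 = 1.95833% = 0.0195833.
Each month: B ← B·(1+r) − $100.00.
Month 1: interest $55.32; balance after payment $2,780.32.
Month 2: interest $54.45; balance after payment $2,734.77.
Month 3: interest $53.56; balance after payment $2,688.33.
Month 4: interest $52.65; balance after payment $2,640.97.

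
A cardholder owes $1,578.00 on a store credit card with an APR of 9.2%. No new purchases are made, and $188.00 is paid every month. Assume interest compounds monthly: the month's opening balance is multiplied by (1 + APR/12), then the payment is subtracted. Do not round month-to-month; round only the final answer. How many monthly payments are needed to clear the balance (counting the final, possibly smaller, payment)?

Monthly rate r = 9.2%/12 = 0.766667% = 0.00766667.
Recurrence: B ← B·(1+r) − $188.00.
Month 1: interest $12.10; balance after payment $1,402.10.
Month 2: interest $10.75; balance after payment $1,224.85.
Closed form: n = −ln(1 − rB₀/P)/ln(1+r) = −ln(0.93565)/ln(1.00767) ≈ 8.709, so the balance reaches zero during payment 9.

9 payments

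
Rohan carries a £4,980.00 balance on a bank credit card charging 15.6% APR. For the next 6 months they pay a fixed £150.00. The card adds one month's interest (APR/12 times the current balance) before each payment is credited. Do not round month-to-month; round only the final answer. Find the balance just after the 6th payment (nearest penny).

Monthly rate r = 15.6%/12 = 1.3% = 0.013.
Each month: B ← B·(1+r) − £150.00.
Month 1: interest £64.74; balance after payment £4,894.74.
Month 2: interest £63.63; balance after payment £4,808.37.
Month 3: interest £62.51; balance after payment £4,720.88.
Month 4: interest £61.37; balance after payment £4,632.25.
Month 5: interest £60.22; balance after payment £4,542.47.
Month 6: interest £59.05; balance after payment £4,451.52.

£4,451.52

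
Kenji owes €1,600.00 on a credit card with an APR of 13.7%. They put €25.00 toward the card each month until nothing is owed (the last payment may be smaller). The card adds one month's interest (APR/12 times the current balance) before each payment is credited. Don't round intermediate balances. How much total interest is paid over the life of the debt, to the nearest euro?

Monthly rate r = 13.7%/12 = 1.14167% = 0.0114167.
Payoff takes n = ⌈−ln(1 − rB₀/P)/ln(1+r)⌉ = ⌈115.557⌉ = 116 payments; the last is €13.97.
Total paid = 115·€25.00 + €13.97 = €2,888.97.
Total interest = total paid − principal = €2,888.97 − €1,600.00 = €1,288.97.

€1,289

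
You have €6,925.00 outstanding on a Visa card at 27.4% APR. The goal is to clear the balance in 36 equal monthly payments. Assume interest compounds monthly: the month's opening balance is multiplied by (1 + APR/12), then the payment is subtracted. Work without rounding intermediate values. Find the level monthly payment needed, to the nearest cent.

€284.20

Monthly rate r = 27.4%/12 = 2.28333% = 0.0228333.
Level-payment amortization: P = B₀·r / (1 − (1+r)^(−n)) = 6925.00·0.0228333 / (1 − 1.02283^(−36)).
Denominator 1 − (1+r)^(−36) = 0.556366253.
P = 158.121 / 0.556366253 ≈ 284.20.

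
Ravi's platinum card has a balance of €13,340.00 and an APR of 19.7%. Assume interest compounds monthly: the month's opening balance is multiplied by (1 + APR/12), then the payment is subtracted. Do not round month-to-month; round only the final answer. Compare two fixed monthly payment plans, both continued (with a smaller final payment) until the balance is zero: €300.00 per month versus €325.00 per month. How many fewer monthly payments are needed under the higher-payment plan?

Monthly rate r = 19.7%/12 = 1.64167% = 0.0164167.
At €300.00/mo: n = ⌈−ln(1 − rB₀/P)/ln(1+r)⌉ = 81 payments (last €122.98); total interest = total paid − €13,340.00 = €10,782.98.
At €325.00/mo: 69 payments (last €261.90); total interest €9,021.90.
Payments saved = 81 − 69 = 12.

12 fewer payments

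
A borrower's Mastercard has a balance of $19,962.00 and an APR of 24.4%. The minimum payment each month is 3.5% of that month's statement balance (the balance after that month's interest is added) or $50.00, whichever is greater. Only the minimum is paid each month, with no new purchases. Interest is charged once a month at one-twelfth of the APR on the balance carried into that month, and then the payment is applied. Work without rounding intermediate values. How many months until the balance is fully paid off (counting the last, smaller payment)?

214 months

Monthly rate r = 24.4%/12 = 2.03333% = 0.0203333.
While 3.5% of the post-interest balance exceeds $50.00, each month B ← (B·(1+r))·(1 − 0.035), i.e. B shrinks by the factor (1+r)·0.965 = 0.98462.
This holds for months 1–172. Entering month 173 the balance is $1,388.48; 3.5% of the post-interest balance is now below $50.00, so the flat $50.00 minimum applies from here.
From month 173 a fixed $50.00 at rate r clears $1,388.48 in 42 more payments. Total: 172 + 42 = 214 months.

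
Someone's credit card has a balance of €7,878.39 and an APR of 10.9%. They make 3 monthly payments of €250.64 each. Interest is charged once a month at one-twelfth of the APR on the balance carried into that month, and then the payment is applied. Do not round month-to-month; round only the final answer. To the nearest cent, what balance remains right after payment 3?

€7,336.26

Monthly rate r = 10.9%/12 = 0.908333% = 0.00908333.
Each month: B ← B·(1+r) − €250.64.
Month 1: interest €71.56; balance after payment €7,699.31.
Month 2: interest €69.94; balance after payment €7,518.61.
Month 3: interest €68.29; balance after payment €7,336.26.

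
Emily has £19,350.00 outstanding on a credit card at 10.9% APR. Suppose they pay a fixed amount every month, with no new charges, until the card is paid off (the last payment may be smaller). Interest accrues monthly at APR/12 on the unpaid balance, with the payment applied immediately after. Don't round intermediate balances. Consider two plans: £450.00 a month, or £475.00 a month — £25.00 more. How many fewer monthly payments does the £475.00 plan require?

Monthly rate r = 10.9%/12 = 0.908333% = 0.00908333.
At £450.00/mo: n = ⌈−ln(1 − rB₀/P)/ln(1+r)⌉ = 55 payments (last £347.10); total interest = total paid − £19,350.00 = £5,297.10.
At £475.00/mo: 52 payments (last £48.45); total interest £4,923.45.
Payments saved = 55 − 52 = 3.

3 fewer payments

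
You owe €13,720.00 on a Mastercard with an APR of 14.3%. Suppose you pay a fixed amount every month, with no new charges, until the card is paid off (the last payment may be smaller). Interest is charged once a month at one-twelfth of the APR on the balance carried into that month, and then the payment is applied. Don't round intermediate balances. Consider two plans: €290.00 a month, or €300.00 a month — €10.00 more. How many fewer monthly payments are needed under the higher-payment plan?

Monthly rate r = 14.3%/12 = 1.19167% = 0.0119167.
At €290.00/mo: n = ⌈−ln(1 − rB₀/P)/ln(1+r)⌉ = 71 payments (last €9.27); total interest = total paid − €13,720.00 = €6,589.27.
At €300.00/mo: 67 payments (last €141.82); total interest €6,221.82.
Payments saved = 71 − 67 = 4.

4 fewer payments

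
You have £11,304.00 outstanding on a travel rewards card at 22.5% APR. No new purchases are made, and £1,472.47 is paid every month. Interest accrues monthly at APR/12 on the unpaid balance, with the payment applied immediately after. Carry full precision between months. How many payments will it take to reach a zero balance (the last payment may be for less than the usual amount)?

Monthly rate r = 22.5%/12 = 1.875% = 0.01875.
Recurrence: B ← B·(1+r) − £1,472.47.
Month 1: interest £211.95; balance after payment £10,043.48.
Month 2: interest £188.32; balance after payment £8,759.33.
Closed form: n = −ln(1 − rB₀/P)/ln(1+r) = −ln(0.85606)/ln(1.01875) ≈ 8.366, so the balance reaches zero during payment 9.

9 months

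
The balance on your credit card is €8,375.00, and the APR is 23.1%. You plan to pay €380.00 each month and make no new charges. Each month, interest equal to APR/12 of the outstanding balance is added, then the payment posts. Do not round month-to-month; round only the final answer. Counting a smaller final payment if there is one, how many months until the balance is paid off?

Monthly rate r = 23.1%/12 = 1.925% = 0.01925.
Recurrence: B ← B·(1+r) − €380.00.
Month 1: interest €161.22; balance after payment €8,156.22.
Month 2: interest €157.01; balance after payment €7,933.23.
Closed form: n = −ln(1 − rB₀/P)/ln(1+r) = −ln(0.57574)/ln(1.01925) ≈ 28.956, so the balance reaches zero during payment 29.

29 months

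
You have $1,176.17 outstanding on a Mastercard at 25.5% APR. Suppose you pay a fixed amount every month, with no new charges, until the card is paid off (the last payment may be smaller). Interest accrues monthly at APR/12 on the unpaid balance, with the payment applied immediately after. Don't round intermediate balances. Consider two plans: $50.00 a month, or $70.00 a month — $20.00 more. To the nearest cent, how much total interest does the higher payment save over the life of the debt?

Monthly rate r = 25.5%/12 = 2.125% = 0.02125.
At $50.00/mo: n = ⌈−ln(1 − rB₀/P)/ln(1+r)⌉ = 33 payments (last $47.62); total interest = total paid − $1,176.17 = $471.45.
At $70.00/mo: 22 payments (last $0.39); total interest $294.22.
Interest saved = $471.45 − $294.22 = $177.23.

$177.23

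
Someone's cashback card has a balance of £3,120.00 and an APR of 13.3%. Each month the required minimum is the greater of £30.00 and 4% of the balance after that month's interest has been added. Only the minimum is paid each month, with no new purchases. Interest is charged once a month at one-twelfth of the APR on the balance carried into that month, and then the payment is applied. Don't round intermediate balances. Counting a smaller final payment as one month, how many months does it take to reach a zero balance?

Monthly rate r = 13.3%/12 = 1.10833% = 0.0110833.
While 4% of the post-interest balance exceeds £30.00, each month B ← (B·(1+r))·(1 − 0.04), i.e. B shrinks by the factor (1+r)·0.96 = 0.97064.
This holds for months 1–49. Entering month 50 the balance is £724.45; 4% of the post-interest balance is now below £30.00, so the flat £30.00 minimum applies from here.
From month 50 a fixed £30.00 at rate r clears £724.45 in 29 more payments. Total: 49 + 29 = 78 months.

78 months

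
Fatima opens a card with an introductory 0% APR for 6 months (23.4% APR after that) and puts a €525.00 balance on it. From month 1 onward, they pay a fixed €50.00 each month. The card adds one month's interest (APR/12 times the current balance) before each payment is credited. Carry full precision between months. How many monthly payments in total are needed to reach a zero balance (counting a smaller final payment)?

Promo months 1–6 at r₀ = 0%/12 = 0; months 7+ at r₁ = 23.4%/12 = 0.0195.
After month 6 (no interest yet): B = €525.00 − 6·€50.00 = €225.00.
Then at r₁ with €50.00/mo: n₂ = −ln(1 − r₁·B/P)/ln(1+r₁) ≈ 4.76 → 5 more payments.

11 months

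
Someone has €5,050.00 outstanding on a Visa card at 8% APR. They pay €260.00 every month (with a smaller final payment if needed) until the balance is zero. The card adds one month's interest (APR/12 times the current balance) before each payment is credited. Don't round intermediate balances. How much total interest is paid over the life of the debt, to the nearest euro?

Monthly rate r = 8%/12 = 0.666667% = 0.00666667.
Payoff takes n = ⌈−ln(1 − rB₀/P)/ln(1+r)⌉ = ⌈20.870⌉ = 21 payments; the last is €226.34.
Total paid = 20·€260.00 + €226.34 = €5,426.34.
Total interest = total paid − principal = €5,426.34 − €5,050.00 = €376.34.

€376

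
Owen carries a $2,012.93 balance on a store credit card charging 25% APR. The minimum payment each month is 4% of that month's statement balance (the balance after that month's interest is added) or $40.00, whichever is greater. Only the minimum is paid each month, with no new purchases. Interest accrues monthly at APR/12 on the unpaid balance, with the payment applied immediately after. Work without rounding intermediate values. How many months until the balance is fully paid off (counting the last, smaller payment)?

71 months

Monthly rate r = 25%/12 = 2.08333% = 0.0208333.
While 4% of the post-interest balance exceeds $40.00, each month B ← (B·(1+r))·(1 − 0.04), i.e. B shrinks by the factor (1+r)·0.96 = 0.98.
This holds for months 1–36. Entering month 37 the balance is $972.67; 4% of the post-interest balance is now below $40.00, so the flat $40.00 minimum applies from here.
From month 37 a fixed $40.00 at rate r clears $972.67 in 35 more payments. Total: 36 + 35 = 71 months.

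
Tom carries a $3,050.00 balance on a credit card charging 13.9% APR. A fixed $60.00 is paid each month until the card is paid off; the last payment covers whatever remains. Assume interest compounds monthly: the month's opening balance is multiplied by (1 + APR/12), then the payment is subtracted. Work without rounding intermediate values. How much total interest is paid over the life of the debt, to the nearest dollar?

Monthly rate r = 13.9%/12 = 1.15833% = 0.0115833.
Payoff takes n = ⌈−ln(1 − rB₀/P)/ln(1+r)⌉ = ⌈77.168⌉ = 78 payments; the last is $10.12.
Total paid = 77·$60.00 + $10.12 = $4,630.12.
Total interest = total paid − principal = $4,630.12 − $3,050.00 = $1,580.12.

$1,580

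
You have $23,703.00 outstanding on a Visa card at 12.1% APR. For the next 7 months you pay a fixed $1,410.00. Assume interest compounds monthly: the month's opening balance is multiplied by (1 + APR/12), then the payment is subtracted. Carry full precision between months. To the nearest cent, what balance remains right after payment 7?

Monthly rate r = 12.1%/12 = 1.00833% = 0.0100833.
Each month: B ← B·(1+r) − $1,410.00.
Month 1: interest $239.01; balance after payment $22,532.01.
Month 2: interest $227.20; balance after payment $21,349.20.
Month 3: interest $215.27; balance after payment $20,154.47.
Month 4: interest $203.22; balance after payment $18,947.70.
Month 5: interest $191.06; balance after payment $17,728.75.
Month 6: interest $178.76; balance after payment $16,497.52.
Month 7: interest $166.35; balance after payment $15,253.87.

$15,253.87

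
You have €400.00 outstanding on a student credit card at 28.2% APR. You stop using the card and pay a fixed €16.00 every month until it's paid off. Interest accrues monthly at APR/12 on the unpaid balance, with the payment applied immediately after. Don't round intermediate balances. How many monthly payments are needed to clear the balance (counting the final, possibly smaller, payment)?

Monthly rate r = 28.2%/12 = 2.35% = 0.0235.
Recurrence: B ← B·(1+r) − €16.00.
Month 1: interest €9.40; balance after payment €393.40.
Month 2: interest €9.24; balance after payment €386.64.
Closed form: n = −ln(1 − rB₀/P)/ln(1+r) = −ln(0.4125)/ln(1.0235) ≈ 38.123, so the balance reaches zero during payment 39.

39 months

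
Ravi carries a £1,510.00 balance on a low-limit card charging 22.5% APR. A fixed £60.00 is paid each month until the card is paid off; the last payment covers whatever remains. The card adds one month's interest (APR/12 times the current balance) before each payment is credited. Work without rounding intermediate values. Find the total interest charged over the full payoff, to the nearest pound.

£552

Monthly rate r = 22.5%/12 = 1.875% = 0.01875.
Payoff takes n = ⌈−ln(1 − rB₀/P)/ln(1+r)⌉ = ⌈34.367⌉ = 35 payments; the last is £22.17.
Total paid = 34·£60.00 + £22.17 = £2,062.17.
Total interest = total paid − principal = £2,062.17 − £1,510.00 = £552.17.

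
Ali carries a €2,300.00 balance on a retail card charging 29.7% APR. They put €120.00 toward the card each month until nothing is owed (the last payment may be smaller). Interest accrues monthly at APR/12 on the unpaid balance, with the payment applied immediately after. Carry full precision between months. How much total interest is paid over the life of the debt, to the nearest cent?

€857.13

Monthly rate r = 29.7%/12 = 2.475% = 0.02475.
Payoff takes n = ⌈−ln(1 − rB₀/P)/ln(1+r)⌉ = ⌈26.307⌉ = 27 payments; the last is €37.13.
Total paid = 26·€120.00 + €37.13 = €3,157.13.
Total interest = total paid − principal = €3,157.13 − €2,300.00 = €857.13.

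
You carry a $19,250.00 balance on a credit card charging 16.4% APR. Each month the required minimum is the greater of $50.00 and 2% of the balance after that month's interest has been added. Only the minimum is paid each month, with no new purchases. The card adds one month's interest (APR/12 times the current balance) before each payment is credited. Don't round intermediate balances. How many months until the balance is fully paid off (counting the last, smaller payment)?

Monthly rate r = 16.4%/12 = 1.36667% = 0.0136667.
While 2% of the post-interest balance exceeds $50.00, each month B ← (B·(1+r))·(1 − 0.02), i.e. B shrinks by the factor (1+r)·0.98 = 0.99339.
This holds for months 1–310. Entering month 311 the balance is $2,466.13; 2% of the post-interest balance is now below $50.00, so the flat $50.00 minimum applies from here.
From month 311 a fixed $50.00 at rate r clears $2,466.13 in 83 more payments. Total: 310 + 83 = 393 months.

393 months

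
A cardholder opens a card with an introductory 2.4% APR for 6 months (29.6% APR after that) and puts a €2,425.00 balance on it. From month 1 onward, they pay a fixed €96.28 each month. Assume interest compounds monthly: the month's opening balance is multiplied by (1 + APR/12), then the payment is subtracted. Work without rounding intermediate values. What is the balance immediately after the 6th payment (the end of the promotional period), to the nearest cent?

€1,873.67

Promo months 1–6 at r₀ = 2.4%/12 = 0.002; months 7+ at r₁ = 29.6%/12 = 0.0246667.
After month 6: iterate B ← B·(1+r₀) − €96.28 for 6 months → €1,873.67.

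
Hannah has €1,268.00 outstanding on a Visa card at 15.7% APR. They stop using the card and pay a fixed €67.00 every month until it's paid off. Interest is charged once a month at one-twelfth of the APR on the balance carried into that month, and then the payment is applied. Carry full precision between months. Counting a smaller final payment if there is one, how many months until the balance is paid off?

22 payments

Monthly rate r = 15.7%/12 = 1.30833% = 0.0130833.
Recurrence: B ← B·(1+r) − €67.00.
Month 1: interest €16.59; balance after payment €1,217.59.
Month 2: interest €15.93; balance after payment €1,166.52.
Closed form: n = −ln(1 − rB₀/P)/ln(1+r) = −ln(0.75239)/ln(1.01308) ≈ 21.887, so the balance reaches zero during payment 22.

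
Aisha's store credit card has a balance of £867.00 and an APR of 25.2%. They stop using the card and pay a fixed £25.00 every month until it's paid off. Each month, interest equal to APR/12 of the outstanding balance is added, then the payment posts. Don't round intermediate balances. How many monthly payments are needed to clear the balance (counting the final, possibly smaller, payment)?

63 months

Monthly rate r = 25.2%/12 = 2.1% = 0.021.
Recurrence: B ← B·(1+r) − £25.00.
Month 1: interest £18.21; balance after payment £860.21.
Month 2: interest £18.06; balance after payment £853.27.
Closed form: n = −ln(1 − rB₀/P)/ln(1+r) = −ln(0.27172)/ln(1.021) ≈ 62.696, so the balance reaches zero during payment 63.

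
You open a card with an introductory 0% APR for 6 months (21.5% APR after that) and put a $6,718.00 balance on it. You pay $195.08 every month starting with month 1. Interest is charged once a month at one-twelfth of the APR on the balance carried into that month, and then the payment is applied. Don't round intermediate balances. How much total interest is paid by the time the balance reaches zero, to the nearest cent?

$2,277.89

Promo months 1–6 at r₀ = 0%/12 = 0; months 7+ at r₁ = 21.5%/12 = 0.0179167.
After month 6 (no interest yet): B = $6,718.00 − 6·$195.08 = $5,547.52.
Then at r₁ with $195.08/mo: n₂ = −ln(1 − r₁·B/P)/ln(1+r₁) ≈ 40.11 → 41 more payments.
Total paid = 46·$195.08 + $22.21 = $8,995.89; interest = $8,995.89 − $6,718.00 = $2,277.89.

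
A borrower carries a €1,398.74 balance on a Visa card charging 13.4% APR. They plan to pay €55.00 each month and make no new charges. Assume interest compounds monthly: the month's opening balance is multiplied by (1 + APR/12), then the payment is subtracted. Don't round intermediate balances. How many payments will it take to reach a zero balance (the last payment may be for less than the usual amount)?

31 payments

Monthly rate r = 13.4%/12 = 1.11667% = 0.0111667.
Recurrence: B ← B·(1+r) − €55.00.
Month 1: interest €15.62; balance after payment €1,359.36.
Month 2: interest €15.18; balance after payment €1,319.54.
Closed form: n = −ln(1 − rB₀/P)/ln(1+r) = −ln(0.71601)/ln(1.01117) ≈ 30.082, so the balance reaches zero during payment 31.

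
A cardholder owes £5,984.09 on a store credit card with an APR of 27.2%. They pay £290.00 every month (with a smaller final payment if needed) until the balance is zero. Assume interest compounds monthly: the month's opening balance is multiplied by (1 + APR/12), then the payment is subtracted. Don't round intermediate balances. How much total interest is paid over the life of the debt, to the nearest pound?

Monthly rate r = 27.2%/12 = 2.26667% = 0.0226667.
Payoff takes n = ⌈−ln(1 − rB₀/P)/ln(1+r)⌉ = ⌈28.134⌉ = 29 payments; the last is £39.31.
Total paid = 28·£290.00 + £39.31 = £8,159.31.
Total interest = total paid − principal = £8,159.31 − £5,984.09 = £2,175.22.

£2,175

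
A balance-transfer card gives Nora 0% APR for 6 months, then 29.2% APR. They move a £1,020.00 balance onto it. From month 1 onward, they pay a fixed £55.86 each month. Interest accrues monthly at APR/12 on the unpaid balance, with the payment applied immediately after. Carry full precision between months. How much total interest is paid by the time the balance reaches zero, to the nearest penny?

Promo months 1–6 at r₀ = 0%/12 = 0; months 7+ at r₁ = 29.2%/12 = 0.0243333.
After month 6 (no interest yet): B = £1,020.00 − 6·£55.86 = £684.84.
Then at r₁ with £55.86/mo: n₂ = −ln(1 − r₁·B/P)/ln(1+r₁) ≈ 14.74 → 15 more payments.
Total paid = 20·£55.86 + £41.25 = £1,158.45; interest = £1,158.45 − £1,020.00 = £138.45.

£138.45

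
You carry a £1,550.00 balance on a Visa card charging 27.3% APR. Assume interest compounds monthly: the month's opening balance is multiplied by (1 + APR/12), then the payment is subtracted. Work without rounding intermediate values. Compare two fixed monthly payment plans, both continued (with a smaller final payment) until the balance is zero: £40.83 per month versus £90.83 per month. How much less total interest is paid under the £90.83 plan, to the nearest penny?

Monthly rate r = 27.3%/12 = 2.275% = 0.02275.
At £40.83/mo: n = ⌈−ln(1 − rB₀/P)/ln(1+r)⌉ = 89 payments (last £23.53); total interest = total paid − £1,550.00 = £2,066.57.
At £90.83/mo: 22 payments (last £76.83); total interest £434.26.
Interest saved = £2,066.57 − £434.26 = £1,632.31.

£1,632.31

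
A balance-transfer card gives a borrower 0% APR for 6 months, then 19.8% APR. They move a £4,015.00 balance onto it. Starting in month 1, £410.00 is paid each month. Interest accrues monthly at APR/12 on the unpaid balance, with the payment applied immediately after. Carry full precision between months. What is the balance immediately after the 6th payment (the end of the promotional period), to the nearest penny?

£1,555.00

Promo months 1–6 at r₀ = 0%/12 = 0; months 7+ at r₁ = 19.8%/12 = 0.0165.
After month 6 (no interest yet): B = £4,015.00 − 6·£410.00 = £1,555.00.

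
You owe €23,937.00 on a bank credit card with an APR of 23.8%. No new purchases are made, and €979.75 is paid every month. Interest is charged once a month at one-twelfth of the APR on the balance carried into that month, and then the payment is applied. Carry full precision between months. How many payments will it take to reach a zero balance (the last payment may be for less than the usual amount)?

34 months

Monthly rate r = 23.8%/12 = 1.98333% = 0.0198333.
Recurrence: B ← B·(1+r) − €979.75.
Month 1: interest €474.75; balance after payment €23,432.00.
Month 2: interest €464.73; balance after payment €22,916.99.
Closed form: n = −ln(1 − rB₀/P)/ln(1+r) = −ln(0.51544)/ln(1.01983) ≈ 33.746, so the balance reaches zero during payment 34.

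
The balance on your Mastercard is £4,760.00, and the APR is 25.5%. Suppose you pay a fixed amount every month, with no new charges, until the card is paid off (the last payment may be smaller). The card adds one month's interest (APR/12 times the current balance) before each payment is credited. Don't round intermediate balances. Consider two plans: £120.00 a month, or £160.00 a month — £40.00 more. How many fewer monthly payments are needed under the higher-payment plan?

41 fewer payments

Monthly rate r = 25.5%/12 = 2.125% = 0.02125.
At £120.00/mo: n = ⌈−ln(1 − rB₀/P)/ln(1+r)⌉ = 89 payments (last £3.29); total interest = total paid − £4,760.00 = £5,803.29.
At £160.00/mo: 48 payments (last £90.93); total interest £2,850.93.
Payments saved = 89 − 48 = 41.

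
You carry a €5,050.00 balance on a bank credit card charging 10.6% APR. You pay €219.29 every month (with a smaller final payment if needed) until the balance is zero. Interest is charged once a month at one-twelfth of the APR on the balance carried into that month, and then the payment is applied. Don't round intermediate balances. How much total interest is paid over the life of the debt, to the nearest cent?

Monthly rate r = 10.6%/12 = 0.883333% = 0.00883333.
Payoff takes n = ⌈−ln(1 − rB₀/P)/ln(1+r)⌉ = ⌈25.860⌉ = 26 payments; the last is €188.77.
Total paid = 25·€219.29 + €188.77 = €5,671.02.
Total interest = total paid − principal = €5,671.02 − €5,050.00 = €621.02.

€621.02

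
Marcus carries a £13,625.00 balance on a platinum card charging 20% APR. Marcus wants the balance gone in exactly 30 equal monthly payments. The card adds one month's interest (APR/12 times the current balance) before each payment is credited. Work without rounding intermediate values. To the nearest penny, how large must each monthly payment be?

£580.83

Monthly rate r = 20%/12 = 1.66667% = 0.0166667.
Level-payment amortization: P = B₀·r / (1 − (1+r)^(−n)) = 13625.00·0.0166667 / (1 − 1.01667^(−30)).
Denominator 1 − (1+r)^(−30) = 0.390964706.
P = 227.083 / 0.390964706 ≈ 580.83.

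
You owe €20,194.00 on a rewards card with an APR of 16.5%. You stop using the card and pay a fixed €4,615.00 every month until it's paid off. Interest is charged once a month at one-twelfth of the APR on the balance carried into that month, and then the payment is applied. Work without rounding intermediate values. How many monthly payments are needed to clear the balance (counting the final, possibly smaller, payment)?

Monthly rate r = 16.5%/12 = 1.375% = 0.01375.
Recurrence: B ← B·(1+r) − €4,615.00.
Month 1: interest €277.67; balance after payment €15,856.67.
Month 2: interest €218.03; balance after payment €11,459.70.
Month 3: interest €157.57; balance after payment €7,002.27.
Month 4: interest €96.28; balance after payment €2,483.55.
Month 5: interest €34.15; balance after payment €0.00.

5 months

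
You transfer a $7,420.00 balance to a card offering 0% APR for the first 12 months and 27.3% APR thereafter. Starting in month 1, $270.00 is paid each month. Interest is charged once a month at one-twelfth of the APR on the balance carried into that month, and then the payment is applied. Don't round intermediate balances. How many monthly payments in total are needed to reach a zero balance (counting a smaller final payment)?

Promo months 1–12 at r₀ = 0%/12 = 0; months 13+ at r₁ = 27.3%/12 = 0.02275.
After month 12 (no interest yet): B = $7,420.00 − 12·$270.00 = $4,180.00.
Then at r₁ with $270.00/mo: n₂ = −ln(1 − r₁·B/P)/ln(1+r₁) ≈ 19.30 → 20 more payments.

32 months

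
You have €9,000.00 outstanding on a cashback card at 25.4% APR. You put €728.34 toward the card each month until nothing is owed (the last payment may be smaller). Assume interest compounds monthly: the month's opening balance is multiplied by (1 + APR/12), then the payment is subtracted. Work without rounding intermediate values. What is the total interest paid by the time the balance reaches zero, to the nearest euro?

€1,545

Monthly rate r = 25.4%/12 = 2.11667% = 0.0211667.
Payoff takes n = ⌈−ln(1 − rB₀/P)/ln(1+r)⌉ = ⌈14.476⌉ = 15 payments; the last is €348.45.
Total paid = 14·€728.34 + €348.45 = €10,545.21.
Total interest = total paid − principal = €10,545.21 − €9,000.00 = €1,545.21.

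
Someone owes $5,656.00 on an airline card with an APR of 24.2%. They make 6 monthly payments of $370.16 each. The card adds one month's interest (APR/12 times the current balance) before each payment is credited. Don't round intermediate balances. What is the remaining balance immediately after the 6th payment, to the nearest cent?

$4,039.83

Monthly rate r = 24.2%/12 = 2.01667% = 0.0201667.
Each month: B ← B·(1+r) − $370.16.
Month 1: interest $114.06; balance after payment $5,399.90.
Month 2: interest $108.90; balance after payment $5,138.64.
Month 3: interest $103.63; balance after payment $4,872.11.
Month 4: interest $98.25; balance after payment $4,600.20.
Month 5: interest $92.77; balance after payment $4,322.81.
Month 6: interest $87.18; balance after payment $4,039.83.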